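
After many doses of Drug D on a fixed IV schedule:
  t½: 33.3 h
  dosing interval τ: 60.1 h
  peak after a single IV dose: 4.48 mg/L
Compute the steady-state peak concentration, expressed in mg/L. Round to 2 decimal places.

6.28 mg/L

k = ln2 / t½ = 0.693147 / 33.3 = 0.02082 h⁻¹
e^(−kτ) = e^(−0.02082 × 60.1) = 0.2861
Accumulation ratio R = 1 / (1 − e^(−kτ)) = 1 / (1 − 0.2861) = 1.401
Steady-state peak = C₀ × R = 4.48 × 1.401 = 6.276 mg/L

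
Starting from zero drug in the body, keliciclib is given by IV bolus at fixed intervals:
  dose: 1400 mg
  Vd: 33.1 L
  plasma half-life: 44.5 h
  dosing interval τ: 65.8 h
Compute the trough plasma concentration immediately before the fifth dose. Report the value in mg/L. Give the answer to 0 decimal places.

23 mg/L

C₀ per dose = Dose / Vd = 1400 / 33.1 = 42.30 mg/L
k = ln2 / t½ = 0.693147 / 44.5 = 0.01558 h⁻¹
Fraction remaining after one interval: r = e^(−kτ) = e^(−0.01558 × 65.8) = 0.3587
Before dose 5, 4 doses have been given (aged 1τ, 2τ, 3τ, 4τ).
C_trough = C₀ × (r + r² + … + r^4) = C₀ × r(1−r^4)/(1−r)
        = 42.30 × 0.3587 × (1 − 0.01655) / (1 − 0.3587) = 23.27 mg/L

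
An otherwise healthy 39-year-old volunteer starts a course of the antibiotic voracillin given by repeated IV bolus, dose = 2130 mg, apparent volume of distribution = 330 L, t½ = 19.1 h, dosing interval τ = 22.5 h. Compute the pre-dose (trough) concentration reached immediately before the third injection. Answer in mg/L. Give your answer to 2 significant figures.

4.1 mg/L

C₀ per dose = Dose / Vd = 2130 / 330 = 6.455 mg/L
k = ln2 / t½ = 0.693147 / 19.1 = 0.03629 h⁻¹
Fraction remaining after one interval: r = e^(−kτ) = e^(−0.03629 × 22.5) = 0.4420
Before dose 3, 2 doses have been given (aged 1τ, 2τ).
C_trough = C₀ × (r + r²) = 6.455 × (0.4420 + 0.1954) = 4.114 mg/L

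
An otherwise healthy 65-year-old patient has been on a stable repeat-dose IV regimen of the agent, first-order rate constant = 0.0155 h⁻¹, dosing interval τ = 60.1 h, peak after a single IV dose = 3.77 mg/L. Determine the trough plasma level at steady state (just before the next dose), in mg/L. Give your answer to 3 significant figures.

2.45 mg/L

e^(−kτ) = e^(−0.01550 × 60.1) = 0.3939
Accumulation ratio R = 1 / (1 − e^(−kτ)) = 1 / (1 − 0.3939) = 1.650
Steady-state trough = C₀ × R × e^(−kτ) = 3.77 × 1.650 × 0.3939 = 2.450 mg/L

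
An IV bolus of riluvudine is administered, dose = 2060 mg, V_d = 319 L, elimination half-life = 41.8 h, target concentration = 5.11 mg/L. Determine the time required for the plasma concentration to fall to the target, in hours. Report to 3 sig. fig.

14.1 h

C₀ = Dose / Vd = 2060 / 319 = 6.458 mg/L
k = ln2 / t½ = 0.693147 / 41.8 = 0.01658 h⁻¹
t = ln(C₀ / C) / k = ln(6.458 / 5.11) / 0.01658
  = ln(1.264) / 0.01658 = 0.2343 / 0.01658 = 14.13 h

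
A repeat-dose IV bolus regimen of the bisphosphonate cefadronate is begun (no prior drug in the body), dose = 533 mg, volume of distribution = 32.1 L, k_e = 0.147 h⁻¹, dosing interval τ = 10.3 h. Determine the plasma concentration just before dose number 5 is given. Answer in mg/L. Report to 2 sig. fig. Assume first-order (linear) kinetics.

4.7 mg/L

C₀ per dose = Dose / Vd = 533 / 32.1 = 16.60 mg/L
Fraction remaining after one interval: r = e^(−kτ) = e^(−0.1470 × 10.3) = 0.2200
Before dose 5, 4 doses have been given (aged 1τ, 2τ, 3τ, 4τ).
C_trough = C₀ × (r + r² + … + r^4) = C₀ × r(1−r^4)/(1−r)
        = 16.60 × 0.2200 × (1 − 0.002343) / (1 − 0.2200) = 4.671 mg/L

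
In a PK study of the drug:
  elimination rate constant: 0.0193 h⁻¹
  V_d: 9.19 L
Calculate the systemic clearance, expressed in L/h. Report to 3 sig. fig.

CL = k × Vd = 0.0193 × 9.19 = 0.1774 L/h

0.177 L/h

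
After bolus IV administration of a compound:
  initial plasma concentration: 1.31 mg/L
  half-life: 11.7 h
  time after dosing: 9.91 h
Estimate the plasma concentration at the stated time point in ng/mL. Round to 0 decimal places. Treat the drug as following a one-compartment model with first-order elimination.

k = ln2 / t½ = 0.693147 / 11.7 = 0.05924 h⁻¹
C = C₀ · e^(−k·t) = 1.310 × e^(−0.05924 × 9.91)
  = 1.310 × 0.5560 = 0.7284 mg/L
Convert: 0.7284 mg/L × 1000 = 728.4 ng/mL

728 ng/mL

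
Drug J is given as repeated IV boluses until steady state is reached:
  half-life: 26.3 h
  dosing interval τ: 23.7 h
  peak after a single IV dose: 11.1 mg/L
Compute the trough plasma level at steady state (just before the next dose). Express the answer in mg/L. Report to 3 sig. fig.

12.8 mg/L

k = ln2 / t½ = 0.693147 / 26.3 = 0.02636 h⁻¹
e^(−kτ) = e^(−0.02636 × 23.7) = 0.5354
Accumulation ratio R = 1 / (1 − e^(−kτ)) = 1 / (1 − 0.5354) = 2.152
Steady-state trough = C₀ × R × e^(−kτ) = 11.1 × 2.152 × 0.5354 = 12.79 mg/L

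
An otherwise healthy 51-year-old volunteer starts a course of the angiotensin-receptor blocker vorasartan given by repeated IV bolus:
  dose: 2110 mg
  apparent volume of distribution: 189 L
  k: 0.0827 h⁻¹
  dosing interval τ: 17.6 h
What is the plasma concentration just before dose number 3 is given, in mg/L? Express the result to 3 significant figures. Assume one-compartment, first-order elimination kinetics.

C₀ per dose = Dose / Vd = 2110 / 189 = 11.16 mg/L
Fraction remaining after one interval: r = e^(−kτ) = e^(−0.08270 × 17.6) = 0.2333
Before dose 3, 2 doses have been given (aged 1τ, 2τ).
C_trough = C₀ × (r + r²) = 11.16 × (0.2333 + 0.05443) = 3.211 mg/L

3.21 mg/L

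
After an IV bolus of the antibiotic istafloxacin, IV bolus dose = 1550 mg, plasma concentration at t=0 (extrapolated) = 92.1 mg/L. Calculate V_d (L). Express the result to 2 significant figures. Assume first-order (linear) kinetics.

Vd = Dose / C₀ = 1550 / 92.1 = 16.83 L

17 L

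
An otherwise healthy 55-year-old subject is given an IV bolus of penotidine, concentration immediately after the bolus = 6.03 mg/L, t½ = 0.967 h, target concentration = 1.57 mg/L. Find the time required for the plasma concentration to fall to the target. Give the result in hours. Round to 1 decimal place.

k = ln2 / t½ = 0.693147 / 0.967 = 0.7168 h⁻¹
t = ln(C₀ / C) / k = ln(6.030 / 1.57) / 0.7168
  = ln(3.841) / 0.7168 = 1.346 / 0.7168 = 1.878 h

1.9 h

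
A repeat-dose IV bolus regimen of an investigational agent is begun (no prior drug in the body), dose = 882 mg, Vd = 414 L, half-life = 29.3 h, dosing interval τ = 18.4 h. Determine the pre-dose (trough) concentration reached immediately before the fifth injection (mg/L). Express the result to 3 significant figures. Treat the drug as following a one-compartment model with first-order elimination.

3.22 mg/L

C₀ per dose = Dose / Vd = 882 / 414 = 2.130 mg/L
k = ln2 / t½ = 0.693147 / 29.3 = 0.02366 h⁻¹
Fraction remaining after one interval: r = e^(−kτ) = e^(−0.02366 × 18.4) = 0.6470
Before dose 5, 4 doses have been given (aged 1τ, 2τ, 3τ, 4τ).
C_trough = C₀ × (r + r² + … + r^4) = C₀ × r(1−r^4)/(1−r)
        = 2.130 × 0.6470 × (1 − 0.1752) / (1 − 0.6470) = 3.220 mg/L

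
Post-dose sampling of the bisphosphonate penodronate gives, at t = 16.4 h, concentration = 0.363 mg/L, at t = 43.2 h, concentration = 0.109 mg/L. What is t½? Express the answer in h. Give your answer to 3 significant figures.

k = ln(C₁/C₂) / (t₂ − t₁) = ln(0.363/0.109) / (43.2 − 16.4)
  = 1.203 / 26.80 = 0.04489 h⁻¹
t½ = ln2 / k = 0.693147 / 0.04489 = 15.44 h

15.4 h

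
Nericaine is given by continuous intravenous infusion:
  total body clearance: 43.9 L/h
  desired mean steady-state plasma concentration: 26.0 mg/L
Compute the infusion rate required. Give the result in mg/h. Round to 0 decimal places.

At steady state, infusion rate R₀ = Css × CL = 26.0 × 43.90 = 1141 mg/h

1141 mg/h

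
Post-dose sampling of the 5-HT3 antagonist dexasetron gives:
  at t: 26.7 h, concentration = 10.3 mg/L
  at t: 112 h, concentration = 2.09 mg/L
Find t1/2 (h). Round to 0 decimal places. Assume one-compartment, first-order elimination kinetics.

k = ln(C₁/C₂) / (t₂ − t₁) = ln(10.3/2.09) / (112 − 26.7)
  = 1.595 / 85.30 = 0.01870 h⁻¹
t½ = ln2 / k = 0.693147 / 0.01870 = 37.07 h

37 h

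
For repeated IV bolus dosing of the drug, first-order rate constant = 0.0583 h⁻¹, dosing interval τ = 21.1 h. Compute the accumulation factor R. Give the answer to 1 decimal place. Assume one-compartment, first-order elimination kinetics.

e^(−kτ) = e^(−0.05830 × 21.1) = 0.2923
Accumulation ratio R = 1 / (1 − e^(−kτ)) = 1 / (1 − 0.2923) = 1.413

1.4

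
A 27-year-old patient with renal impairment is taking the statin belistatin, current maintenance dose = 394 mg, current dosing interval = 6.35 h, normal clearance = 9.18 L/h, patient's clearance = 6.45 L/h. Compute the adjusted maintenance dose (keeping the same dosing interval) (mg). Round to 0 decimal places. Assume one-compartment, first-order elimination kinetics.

277 mg

To keep the same average steady-state level, dosing rate must scale with clearance.
CL ratio = 6.45 / 9.18 = 0.7026
New dose (same interval) = 394 × 0.7026 = 276.8 mg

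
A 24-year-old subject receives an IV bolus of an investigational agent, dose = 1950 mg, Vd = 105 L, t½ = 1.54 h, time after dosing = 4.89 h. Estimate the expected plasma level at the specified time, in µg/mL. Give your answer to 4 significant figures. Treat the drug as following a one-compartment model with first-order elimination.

C₀ = Dose / Vd = 1950 / 105 = 18.57 mg/L
k = ln2 / t½ = 0.693147 / 1.54 = 0.4501 h⁻¹
C = C₀ · e^(−k·t) = 18.57 × e^(−0.4501 × 4.89)
  = 18.57 × 0.1107 = 2.056 mg/L
(2.056 mg/L = 2.056 µg/mL)

2.056 µg/mL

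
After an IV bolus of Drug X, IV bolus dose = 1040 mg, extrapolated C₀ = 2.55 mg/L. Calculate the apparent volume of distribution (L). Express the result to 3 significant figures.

408 L

Vd = Dose / C₀ = 1040 / 2.55 = 407.8 L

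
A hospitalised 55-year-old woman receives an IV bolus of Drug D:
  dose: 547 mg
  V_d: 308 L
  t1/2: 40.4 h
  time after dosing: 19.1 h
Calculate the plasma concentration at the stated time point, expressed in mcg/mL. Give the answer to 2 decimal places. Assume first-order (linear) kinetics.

1.28 mcg/mL

C₀ = Dose / Vd = 547.0 / 308 = 1.776 mg/L
k = ln2 / t½ = 0.693147 / 40.4 = 0.01716 h⁻¹
C = C₀ · e^(−k·t) = 1.776 × e^(−0.01716 × 19.1)
  = 1.776 × 0.7205 = 1.280 mg/L
(1.280 mg/L = 1.280 mcg/mL)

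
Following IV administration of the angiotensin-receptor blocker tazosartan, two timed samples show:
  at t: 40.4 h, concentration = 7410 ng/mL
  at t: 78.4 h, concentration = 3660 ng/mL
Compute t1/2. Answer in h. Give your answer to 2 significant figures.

k = ln(C₁/C₂) / (t₂ − t₁) = ln(7410/3660) / (78.4 − 40.4)
  = 0.7054 / 38.00 = 0.01856 h⁻¹
t½ = ln2 / k = 0.693147 / 0.01856 = 37.35 h

37 h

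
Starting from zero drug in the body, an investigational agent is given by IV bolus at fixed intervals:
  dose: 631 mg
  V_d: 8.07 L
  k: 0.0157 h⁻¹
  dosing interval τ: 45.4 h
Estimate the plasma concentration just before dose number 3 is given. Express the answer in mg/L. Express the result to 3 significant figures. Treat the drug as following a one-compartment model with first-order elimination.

57.1 mg/L

C₀ per dose = Dose / Vd = 631 / 8.07 = 78.19 mg/L
Fraction remaining after one interval: r = e^(−kτ) = e^(−0.01570 × 45.4) = 0.4903
Before dose 3, 2 doses have been given (aged 1τ, 2τ).
C_trough = C₀ × (r + r²) = 78.19 × (0.4903 + 0.2404) = 57.13 mg/L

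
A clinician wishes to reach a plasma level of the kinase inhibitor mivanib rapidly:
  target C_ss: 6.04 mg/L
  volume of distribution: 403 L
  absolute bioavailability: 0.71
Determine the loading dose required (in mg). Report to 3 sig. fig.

LD = Css × Vd / F = 6.04 × 403 / 0.71 = 3428 mg

3430 mg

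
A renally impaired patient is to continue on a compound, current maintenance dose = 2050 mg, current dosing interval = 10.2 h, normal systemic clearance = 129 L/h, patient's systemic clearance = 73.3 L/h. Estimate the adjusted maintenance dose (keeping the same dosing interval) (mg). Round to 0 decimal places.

To keep the same average steady-state level, dosing rate must scale with clearance.
CL ratio = 73.3 / 129 = 0.5682
New dose (same interval) = 2050 × 0.5682 = 1165 mg

1165 mg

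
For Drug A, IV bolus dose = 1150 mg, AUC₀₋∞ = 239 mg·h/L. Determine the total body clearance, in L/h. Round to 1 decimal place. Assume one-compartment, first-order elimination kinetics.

4.8 L/h

CL = Dose / AUC = 1150 / 239 = 4.812 L/h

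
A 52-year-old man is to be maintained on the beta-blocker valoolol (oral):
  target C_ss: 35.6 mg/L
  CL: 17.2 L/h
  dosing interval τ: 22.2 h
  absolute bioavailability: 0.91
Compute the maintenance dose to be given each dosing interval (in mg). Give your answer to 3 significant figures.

At steady state, F × (Dose/τ) = Css × CL.
Dose = Css × CL × τ / F = 35.6 × 17.20 × 22.2 / 0.91 = 14940 mg

14900 mg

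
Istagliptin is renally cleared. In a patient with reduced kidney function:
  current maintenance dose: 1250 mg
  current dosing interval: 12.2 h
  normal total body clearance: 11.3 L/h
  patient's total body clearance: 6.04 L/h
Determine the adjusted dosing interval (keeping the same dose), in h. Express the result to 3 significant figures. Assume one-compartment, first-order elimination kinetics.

22.8 h

To keep the same average steady-state level, dosing rate must scale with clearance.
CL ratio = 6.04 / 11.3 = 0.5345
New interval (same dose) = 12.2 / 0.5345 = 22.83 h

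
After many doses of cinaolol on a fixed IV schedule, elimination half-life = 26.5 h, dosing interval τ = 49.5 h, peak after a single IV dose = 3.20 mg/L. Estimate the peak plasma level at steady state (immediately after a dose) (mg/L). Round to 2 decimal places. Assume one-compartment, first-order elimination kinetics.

4.41 mg/L

k = ln2 / t½ = 0.693147 / 26.5 = 0.02616 h⁻¹
e^(−kτ) = e^(−0.02616 × 49.5) = 0.2739
Accumulation ratio R = 1 / (1 − e^(−kτ)) = 1 / (1 − 0.2739) = 1.377
Steady-state peak = C₀ × R = 3.20 × 1.377 = 4.406 mg/L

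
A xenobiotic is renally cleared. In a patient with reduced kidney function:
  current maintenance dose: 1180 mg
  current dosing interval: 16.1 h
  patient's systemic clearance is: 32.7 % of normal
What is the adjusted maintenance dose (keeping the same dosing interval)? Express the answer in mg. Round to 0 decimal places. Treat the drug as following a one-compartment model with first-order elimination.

To keep the same average steady-state level, dosing rate must scale with clearance.
CL ratio = 32.7 / 100 = 0.3270
New dose (same interval) = 1180 × 0.3270 = 385.9 mg

386 mg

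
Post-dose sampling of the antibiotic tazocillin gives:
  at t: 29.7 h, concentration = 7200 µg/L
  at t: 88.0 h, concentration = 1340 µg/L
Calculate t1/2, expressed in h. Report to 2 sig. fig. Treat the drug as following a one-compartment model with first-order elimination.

k = ln(C₁/C₂) / (t₂ − t₁) = ln(7200/1340) / (88.0 − 29.7)
  = 1.681 / 58.30 = 0.02883 h⁻¹
t½ = ln2 / k = 0.693147 / 0.02883 = 24.04 h

24 h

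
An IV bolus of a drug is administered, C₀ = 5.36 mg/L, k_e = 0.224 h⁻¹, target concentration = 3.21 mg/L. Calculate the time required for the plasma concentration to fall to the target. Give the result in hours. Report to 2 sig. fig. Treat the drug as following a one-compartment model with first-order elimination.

2.3 h

t = ln(C₀ / C) / k = ln(5.360 / 3.21) / 0.2240
  = ln(1.670) / 0.2240 = 0.5128 / 0.2240 = 2.289 h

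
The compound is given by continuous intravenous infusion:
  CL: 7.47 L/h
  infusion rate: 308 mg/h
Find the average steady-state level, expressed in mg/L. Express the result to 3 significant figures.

At steady state Css = R₀ / CL = 308 / 7.470 = 41.23 mg/L

41.2 mg/L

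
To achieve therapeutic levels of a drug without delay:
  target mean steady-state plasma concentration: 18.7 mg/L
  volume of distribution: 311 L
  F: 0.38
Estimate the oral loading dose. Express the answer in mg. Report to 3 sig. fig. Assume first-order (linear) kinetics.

LD = Css × Vd / F = 18.7 × 311 / 0.38 = 15300 mg

15300 mg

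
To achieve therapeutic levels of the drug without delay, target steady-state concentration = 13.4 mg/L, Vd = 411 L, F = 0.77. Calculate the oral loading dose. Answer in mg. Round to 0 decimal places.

7152 mg

LD = Css × Vd / F = 13.4 × 411 / 0.77 = 7152 mg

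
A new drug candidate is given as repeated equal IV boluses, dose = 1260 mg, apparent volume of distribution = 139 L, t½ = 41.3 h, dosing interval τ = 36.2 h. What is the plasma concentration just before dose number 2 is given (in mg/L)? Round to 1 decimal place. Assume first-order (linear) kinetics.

C₀ per dose = Dose / Vd = 1260 / 139 = 9.065 mg/L
k = ln2 / t½ = 0.693147 / 41.3 = 0.01678 h⁻¹
Fraction remaining after one interval: r = e^(−kτ) = e^(−0.01678 × 36.2) = 0.5447
Before dose 2, 1 dose has been given (aged 1τ).
C_trough = C₀ × r = 9.065 × 0.5447 = 4.938 mg/L

4.9 mg/L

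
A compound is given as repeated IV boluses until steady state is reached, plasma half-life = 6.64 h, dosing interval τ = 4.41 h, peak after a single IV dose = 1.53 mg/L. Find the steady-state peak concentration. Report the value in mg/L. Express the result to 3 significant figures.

k = ln2 / t½ = 0.693147 / 6.64 = 0.1044 h⁻¹
e^(−kτ) = e^(−0.1044 × 4.41) = 0.6310
Accumulation ratio R = 1 / (1 − e^(−kτ)) = 1 / (1 − 0.6310) = 2.710
Steady-state peak = C₀ × R = 1.53 × 2.710 = 4.146 mg/L

4.15 mg/L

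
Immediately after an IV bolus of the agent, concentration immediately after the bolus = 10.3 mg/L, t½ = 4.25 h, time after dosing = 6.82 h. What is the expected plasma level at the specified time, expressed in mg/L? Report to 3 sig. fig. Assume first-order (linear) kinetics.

k = ln2 / t½ = 0.693147 / 4.25 = 0.1631 h⁻¹
C = C₀ · e^(−k·t) = 10.30 × e^(−0.1631 × 6.82)
  = 10.30 × 0.3288 = 3.387 mg/L

3.39 mg/L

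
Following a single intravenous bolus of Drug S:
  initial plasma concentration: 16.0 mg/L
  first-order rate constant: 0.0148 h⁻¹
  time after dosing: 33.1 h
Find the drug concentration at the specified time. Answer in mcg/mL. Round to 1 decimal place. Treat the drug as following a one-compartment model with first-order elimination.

9.8 mcg/mL

C = C₀ · e^(−k·t) = 16.00 × e^(−0.01480 × 33.1)
  = 16.00 × 0.6127 = 9.803 mg/L
(9.803 mg/L = 9.803 mcg/mL)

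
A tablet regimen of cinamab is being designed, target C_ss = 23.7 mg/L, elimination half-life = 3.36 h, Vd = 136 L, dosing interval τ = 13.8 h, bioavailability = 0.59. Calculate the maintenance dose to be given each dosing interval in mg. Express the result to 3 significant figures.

k = ln2 / t½ = 0.693147 / 3.36 = 0.2063 h⁻¹
CL = k × Vd = 0.2063 × 136 = 28.06 L/h
At steady state, F × (Dose/τ) = Css × CL.
Dose = Css × CL × τ / F = 23.7 × 28.06 × 13.8 / 0.59 = 15550 mg

15600 mg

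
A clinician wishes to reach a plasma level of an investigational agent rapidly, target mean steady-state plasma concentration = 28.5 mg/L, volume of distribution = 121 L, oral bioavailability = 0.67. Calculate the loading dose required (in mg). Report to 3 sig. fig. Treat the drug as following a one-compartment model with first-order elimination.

5150 mg

LD = Css × Vd / F = 28.5 × 121 / 0.67 = 5147 mg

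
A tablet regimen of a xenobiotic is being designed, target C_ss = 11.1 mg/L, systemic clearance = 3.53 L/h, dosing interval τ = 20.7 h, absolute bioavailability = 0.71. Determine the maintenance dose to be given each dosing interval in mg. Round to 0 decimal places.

At steady state, F × (Dose/τ) = Css × CL.
Dose = Css × CL × τ / F = 11.1 × 3.530 × 20.7 / 0.71 = 1142 mg

1142 mg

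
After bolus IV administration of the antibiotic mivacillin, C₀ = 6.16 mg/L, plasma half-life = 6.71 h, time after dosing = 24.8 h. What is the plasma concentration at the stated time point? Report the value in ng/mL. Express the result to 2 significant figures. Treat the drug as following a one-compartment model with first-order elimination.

480 ng/mL

k = ln2 / t½ = 0.693147 / 6.71 = 0.1033 h⁻¹
C = C₀ · e^(−k·t) = 6.160 × e^(−0.1033 × 24.8)
  = 6.160 × 0.07716 = 0.4753 mg/L
Convert: 0.4753 mg/L × 1000 = 475.3 ng/mL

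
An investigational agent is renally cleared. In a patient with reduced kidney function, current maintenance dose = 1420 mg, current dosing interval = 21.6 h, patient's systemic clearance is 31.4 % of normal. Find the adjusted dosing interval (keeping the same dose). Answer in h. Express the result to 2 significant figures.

69 h

To keep the same average steady-state level, dosing rate must scale with clearance.
CL ratio = 31.4 / 100 = 0.3140
New interval (same dose) = 21.6 / 0.3140 = 68.79 h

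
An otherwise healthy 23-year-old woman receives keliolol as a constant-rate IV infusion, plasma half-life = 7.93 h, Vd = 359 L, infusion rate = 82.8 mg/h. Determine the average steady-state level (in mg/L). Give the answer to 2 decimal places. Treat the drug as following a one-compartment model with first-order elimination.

k = ln2 / t½ = 0.693147 / 7.93 = 0.08741 h⁻¹
CL = k × Vd = 0.08741 × 359 = 31.38 L/h
At steady state Css = R₀ / CL = 82.8 / 31.38 = 2.639 mg/L

2.64 mg/L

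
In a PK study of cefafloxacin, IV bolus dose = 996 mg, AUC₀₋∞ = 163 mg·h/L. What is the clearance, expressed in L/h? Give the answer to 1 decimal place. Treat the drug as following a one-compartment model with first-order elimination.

6.1 L/h

CL = Dose / AUC = 996 / 163 = 6.110 L/h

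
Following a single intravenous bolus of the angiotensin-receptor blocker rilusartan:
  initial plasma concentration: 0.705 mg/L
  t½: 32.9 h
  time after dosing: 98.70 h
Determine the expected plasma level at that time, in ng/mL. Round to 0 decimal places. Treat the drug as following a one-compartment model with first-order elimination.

k = ln2 / t½ = 0.693147 / 32.9 = 0.02107 h⁻¹
t / t½ = 98.70 / 32.9 = 3 half-lives
C = C₀ × (1/2)^3 = 0.7050 × 0.1250 = 0.08813 mg/L
Convert: 0.08813 mg/L × 1000 = 88.13 ng/mL

88 ng/mL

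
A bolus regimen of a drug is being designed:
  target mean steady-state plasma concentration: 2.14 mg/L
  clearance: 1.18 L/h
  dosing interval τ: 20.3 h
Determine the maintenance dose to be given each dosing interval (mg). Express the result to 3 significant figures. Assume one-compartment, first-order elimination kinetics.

51.3 mg

At steady state, Dose/τ = Css × CL.
Dose = Css × CL × τ = 2.14 × 1.180 × 20.3 = 51.26 mg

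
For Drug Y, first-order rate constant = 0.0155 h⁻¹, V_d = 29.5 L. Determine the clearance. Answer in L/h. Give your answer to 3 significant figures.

0.457 L/h

CL = k × Vd = 0.0155 × 29.5 = 0.4573 L/h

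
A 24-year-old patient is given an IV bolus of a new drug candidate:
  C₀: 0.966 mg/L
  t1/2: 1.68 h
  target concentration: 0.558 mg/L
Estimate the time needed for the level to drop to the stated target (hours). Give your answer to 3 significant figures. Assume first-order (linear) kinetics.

1.33 h

k = ln2 / t½ = 0.693147 / 1.68 = 0.4126 h⁻¹
t = ln(C₀ / C) / k = ln(0.9660 / 0.558) / 0.4126
  = ln(1.731) / 0.4126 = 0.5487 / 0.4126 = 1.330 h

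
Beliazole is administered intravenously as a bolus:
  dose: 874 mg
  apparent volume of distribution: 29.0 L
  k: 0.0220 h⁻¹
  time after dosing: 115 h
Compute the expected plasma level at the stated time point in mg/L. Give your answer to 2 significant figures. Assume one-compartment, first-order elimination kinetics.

C₀ = Dose / Vd = 874.0 / 29.0 = 30.14 mg/L
C = C₀ · e^(−k·t) = 30.14 × e^(−0.02200 × 115)
  = 30.14 × 0.07966 = 2.401 mg/L

2.4 mg/L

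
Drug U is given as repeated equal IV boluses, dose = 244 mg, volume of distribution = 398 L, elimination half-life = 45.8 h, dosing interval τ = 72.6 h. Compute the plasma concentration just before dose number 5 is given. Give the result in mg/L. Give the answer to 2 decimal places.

C₀ per dose = Dose / Vd = 244 / 398 = 0.6131 mg/L
k = ln2 / t½ = 0.693147 / 45.8 = 0.01513 h⁻¹
Fraction remaining after one interval: r = e^(−kτ) = e^(−0.01513 × 72.6) = 0.3334
Before dose 5, 4 doses have been given (aged 1τ, 2τ, 3τ, 4τ).
C_trough = C₀ × (r + r² + … + r^4) = C₀ × r(1−r^4)/(1−r)
        = 0.6131 × 0.3334 × (1 − 0.01236) / (1 − 0.3334) = 0.3029 mg/L

0.30 mg/L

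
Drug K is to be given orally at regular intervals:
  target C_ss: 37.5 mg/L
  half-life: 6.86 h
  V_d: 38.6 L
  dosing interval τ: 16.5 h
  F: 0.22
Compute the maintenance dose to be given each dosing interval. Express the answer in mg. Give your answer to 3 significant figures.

k = ln2 / t½ = 0.693147 / 6.86 = 0.1010 h⁻¹
CL = k × Vd = 0.1010 × 38.6 = 3.899 L/h
At steady state, F × (Dose/τ) = Css × CL.
Dose = Css × CL × τ / F = 37.5 × 3.899 × 16.5 / 0.22 = 10970 mg

11000 mg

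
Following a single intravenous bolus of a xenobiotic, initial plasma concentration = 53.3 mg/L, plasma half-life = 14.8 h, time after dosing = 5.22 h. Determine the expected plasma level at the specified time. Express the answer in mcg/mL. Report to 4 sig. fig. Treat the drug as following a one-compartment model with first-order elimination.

41.74 mcg/mL

k = ln2 / t½ = 0.693147 / 14.8 = 0.04683 h⁻¹
C = C₀ · e^(−k·t) = 53.30 × e^(−0.04683 × 5.22)
  = 53.30 × 0.7831 = 41.74 mg/L
(41.74 mg/L = 41.74 mcg/mL)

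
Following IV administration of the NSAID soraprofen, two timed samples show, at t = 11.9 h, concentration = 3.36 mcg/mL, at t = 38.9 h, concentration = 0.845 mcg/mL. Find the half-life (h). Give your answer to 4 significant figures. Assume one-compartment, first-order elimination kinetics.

k = ln(C₁/C₂) / (t₂ − t₁) = ln(3.36/0.845) / (38.9 − 11.9)
  = 1.380 / 27.00 = 0.05111 h⁻¹
t½ = ln2 / k = 0.693147 / 0.05111 = 13.56 h

13.56 h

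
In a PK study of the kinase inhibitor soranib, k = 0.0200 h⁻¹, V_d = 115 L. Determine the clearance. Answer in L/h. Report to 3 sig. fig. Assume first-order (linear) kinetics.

CL = k × Vd = 0.0200 × 115 = 2.300 L/h

2.30 L/h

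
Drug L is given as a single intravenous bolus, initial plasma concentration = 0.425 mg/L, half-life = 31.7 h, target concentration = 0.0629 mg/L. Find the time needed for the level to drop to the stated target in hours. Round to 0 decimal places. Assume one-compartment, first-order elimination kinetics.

87 h

k = ln2 / t½ = 0.693147 / 31.7 = 0.02187 h⁻¹
t = ln(C₀ / C) / k = ln(0.4250 / 0.0629) / 0.02187
  = ln(6.757) / 0.02187 = 1.911 / 0.02187 = 87.38 h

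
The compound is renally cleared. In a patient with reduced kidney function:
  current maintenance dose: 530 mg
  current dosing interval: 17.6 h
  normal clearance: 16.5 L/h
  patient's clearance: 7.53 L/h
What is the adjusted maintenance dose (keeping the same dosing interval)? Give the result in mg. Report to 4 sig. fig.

To keep the same average steady-state level, dosing rate must scale with clearance.
CL ratio = 7.53 / 16.5 = 0.4564
New dose (same interval) = 530 × 0.4564 = 241.9 mg

241.9 mg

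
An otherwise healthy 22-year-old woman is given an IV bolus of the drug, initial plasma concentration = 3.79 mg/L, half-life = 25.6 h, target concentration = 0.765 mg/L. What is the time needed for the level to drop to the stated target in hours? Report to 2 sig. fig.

59 h

k = ln2 / t½ = 0.693147 / 25.6 = 0.02708 h⁻¹
t = ln(C₀ / C) / k = ln(3.790 / 0.765) / 0.02708
  = ln(4.954) / 0.02708 = 1.600 / 0.02708 = 59.08 h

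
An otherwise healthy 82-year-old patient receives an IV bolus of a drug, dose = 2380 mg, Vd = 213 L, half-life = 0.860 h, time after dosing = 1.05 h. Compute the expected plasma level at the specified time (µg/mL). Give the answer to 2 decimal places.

C₀ = Dose / Vd = 2380 / 213 = 11.17 mg/L
k = ln2 / t½ = 0.693147 / 0.860 = 0.8060 h⁻¹
C = C₀ · e^(−k·t) = 11.17 × e^(−0.8060 × 1.05)
  = 11.17 × 0.4290 = 4.792 mg/L
(4.792 mg/L = 4.792 µg/mL)

4.79 µg/mL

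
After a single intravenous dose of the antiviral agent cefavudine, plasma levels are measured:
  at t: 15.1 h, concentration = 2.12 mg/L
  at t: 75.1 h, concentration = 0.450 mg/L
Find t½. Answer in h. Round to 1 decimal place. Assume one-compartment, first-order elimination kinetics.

26.8 h

k = ln(C₁/C₂) / (t₂ − t₁) = ln(2.12/0.450) / (75.1 − 15.1)
  = 1.550 / 60.00 = 0.02583 h⁻¹
t½ = ln2 / k = 0.693147 / 0.02583 = 26.83 h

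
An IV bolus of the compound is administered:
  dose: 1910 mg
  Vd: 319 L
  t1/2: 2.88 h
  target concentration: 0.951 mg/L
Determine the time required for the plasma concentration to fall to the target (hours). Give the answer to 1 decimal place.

C₀ = Dose / Vd = 1910 / 319 = 5.987 mg/L
k = ln2 / t½ = 0.693147 / 2.88 = 0.2407 h⁻¹
t = ln(C₀ / C) / k = ln(5.987 / 0.951) / 0.2407
  = ln(6.295) / 0.2407 = 1.840 / 0.2407 = 7.644 h

7.6 h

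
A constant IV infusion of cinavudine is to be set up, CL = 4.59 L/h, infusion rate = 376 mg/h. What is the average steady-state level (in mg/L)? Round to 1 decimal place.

81.9 mg/L

At steady state Css = R₀ / CL = 376 / 4.590 = 81.92 mg/L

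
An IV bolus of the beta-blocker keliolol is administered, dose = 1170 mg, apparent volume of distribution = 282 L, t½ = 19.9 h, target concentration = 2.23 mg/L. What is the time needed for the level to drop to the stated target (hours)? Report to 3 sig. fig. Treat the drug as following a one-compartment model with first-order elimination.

17.8 h

C₀ = Dose / Vd = 1170 / 282 = 4.149 mg/L
k = ln2 / t½ = 0.693147 / 19.9 = 0.03483 h⁻¹
t = ln(C₀ / C) / k = ln(4.149 / 2.23) / 0.03483
  = ln(1.861) / 0.03483 = 0.6211 / 0.03483 = 17.83 h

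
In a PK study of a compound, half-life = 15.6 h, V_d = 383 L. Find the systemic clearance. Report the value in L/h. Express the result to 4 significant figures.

k = ln2 / t½ = 0.693147 / 15.6 = 0.04443 h⁻¹
CL = k × Vd = 0.04443 × 383 = 17.02 L/h

17.02 L/h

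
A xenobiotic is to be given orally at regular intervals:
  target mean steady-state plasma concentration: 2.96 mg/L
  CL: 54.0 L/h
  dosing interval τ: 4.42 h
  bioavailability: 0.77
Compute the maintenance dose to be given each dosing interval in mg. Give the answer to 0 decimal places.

At steady state, F × (Dose/τ) = Css × CL.
Dose = Css × CL × τ / F = 2.96 × 54.00 × 4.42 / 0.77 = 917.5 mg

918 mg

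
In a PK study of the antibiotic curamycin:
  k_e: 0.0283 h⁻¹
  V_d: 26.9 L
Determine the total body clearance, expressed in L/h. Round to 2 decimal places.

CL = k × Vd = 0.0283 × 26.9 = 0.7613 L/h

0.76 L/h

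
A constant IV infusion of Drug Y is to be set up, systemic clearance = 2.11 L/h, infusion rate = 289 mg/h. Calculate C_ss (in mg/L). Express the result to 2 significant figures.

At steady state Css = R₀ / CL = 289 / 2.110 = 137.0 mg/L

140 mg/L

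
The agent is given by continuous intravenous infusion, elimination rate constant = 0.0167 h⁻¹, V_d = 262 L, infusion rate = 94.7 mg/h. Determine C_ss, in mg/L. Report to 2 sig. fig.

CL = k × Vd = 0.01670 × 262 = 4.375 L/h
At steady state Css = R₀ / CL = 94.7 / 4.375 = 21.65 mg/L

22 mg/L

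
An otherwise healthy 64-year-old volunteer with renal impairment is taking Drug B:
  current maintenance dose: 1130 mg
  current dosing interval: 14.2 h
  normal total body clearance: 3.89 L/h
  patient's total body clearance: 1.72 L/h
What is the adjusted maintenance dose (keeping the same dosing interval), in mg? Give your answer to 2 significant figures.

To keep the same average steady-state level, dosing rate must scale with clearance.
CL ratio = 1.72 / 3.89 = 0.4422
New dose (same interval) = 1130 × 0.4422 = 499.7 mg

500 mg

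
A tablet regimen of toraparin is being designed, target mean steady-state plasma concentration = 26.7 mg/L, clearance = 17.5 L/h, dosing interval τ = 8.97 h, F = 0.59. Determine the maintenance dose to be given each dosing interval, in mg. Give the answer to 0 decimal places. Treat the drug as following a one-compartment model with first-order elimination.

7104 mg

At steady state, F × (Dose/τ) = Css × CL.
Dose = Css × CL × τ / F = 26.7 × 17.50 × 8.97 / 0.59 = 7104 mg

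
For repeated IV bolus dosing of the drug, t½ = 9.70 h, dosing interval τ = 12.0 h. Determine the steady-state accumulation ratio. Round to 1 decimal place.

1.7

k = ln2 / t½ = 0.693147 / 9.70 = 0.07146 h⁻¹
e^(−kτ) = e^(−0.07146 × 12.0) = 0.4242
Accumulation ratio R = 1 / (1 − e^(−kτ)) = 1 / (1 − 0.4242) = 1.737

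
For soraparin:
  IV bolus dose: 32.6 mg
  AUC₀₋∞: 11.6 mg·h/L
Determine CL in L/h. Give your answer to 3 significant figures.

2.81 L/h

CL = Dose / AUC = 32.6 / 11.6 = 2.810 L/h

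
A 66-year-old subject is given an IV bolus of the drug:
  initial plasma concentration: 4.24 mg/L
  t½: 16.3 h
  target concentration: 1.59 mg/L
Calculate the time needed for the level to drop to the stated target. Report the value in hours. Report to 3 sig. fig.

k = ln2 / t½ = 0.693147 / 16.3 = 0.04252 h⁻¹
t = ln(C₀ / C) / k = ln(4.240 / 1.59) / 0.04252
  = ln(2.667) / 0.04252 = 0.9810 / 0.04252 = 23.07 h

23.1 h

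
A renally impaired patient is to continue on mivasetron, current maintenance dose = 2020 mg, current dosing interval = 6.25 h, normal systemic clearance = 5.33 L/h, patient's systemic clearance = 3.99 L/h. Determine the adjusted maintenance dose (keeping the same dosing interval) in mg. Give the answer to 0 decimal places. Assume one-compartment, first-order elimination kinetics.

1512 mg

To keep the same average steady-state level, dosing rate must scale with clearance.
CL ratio = 3.99 / 5.33 = 0.7486
New dose (same interval) = 2020 × 0.7486 = 1512 mg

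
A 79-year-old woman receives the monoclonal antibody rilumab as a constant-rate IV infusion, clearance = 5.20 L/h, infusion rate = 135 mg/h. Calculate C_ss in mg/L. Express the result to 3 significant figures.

26.0 mg/L

At steady state Css = R₀ / CL = 135 / 5.200 = 25.96 mg/L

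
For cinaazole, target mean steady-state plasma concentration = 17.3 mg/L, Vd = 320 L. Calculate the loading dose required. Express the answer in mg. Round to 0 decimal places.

LD = Css × Vd = 17.3 × 320 = 5536 mg

5536 mg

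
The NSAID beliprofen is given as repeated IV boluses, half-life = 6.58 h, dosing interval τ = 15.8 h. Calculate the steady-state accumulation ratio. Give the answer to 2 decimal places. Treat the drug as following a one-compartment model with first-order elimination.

k = ln2 / t½ = 0.693147 / 6.58 = 0.1053 h⁻¹
e^(−kτ) = e^(−0.1053 × 15.8) = 0.1894
Accumulation ratio R = 1 / (1 − e^(−kτ)) = 1 / (1 − 0.1894) = 1.234

1.23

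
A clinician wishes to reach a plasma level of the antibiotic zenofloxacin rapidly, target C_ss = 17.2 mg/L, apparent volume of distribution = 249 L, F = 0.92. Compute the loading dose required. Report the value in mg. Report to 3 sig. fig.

4660 mg

LD = Css × Vd / F = 17.2 × 249 / 0.92 = 4655 mg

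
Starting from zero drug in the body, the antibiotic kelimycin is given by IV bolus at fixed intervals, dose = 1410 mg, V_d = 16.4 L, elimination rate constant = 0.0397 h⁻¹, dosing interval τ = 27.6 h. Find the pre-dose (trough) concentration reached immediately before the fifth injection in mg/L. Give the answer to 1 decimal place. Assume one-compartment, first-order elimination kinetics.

C₀ per dose = Dose / Vd = 1410 / 16.4 = 85.98 mg/L
Fraction remaining after one interval: r = e^(−kτ) = e^(−0.03970 × 27.6) = 0.3343
Before dose 5, 4 doses have been given (aged 1τ, 2τ, 3τ, 4τ).
C_trough = C₀ × (r + r² + … + r^4) = C₀ × r(1−r^4)/(1−r)
        = 85.98 × 0.3343 × (1 − 0.01249) / (1 − 0.3343) = 42.64 mg/L

42.6 mg/L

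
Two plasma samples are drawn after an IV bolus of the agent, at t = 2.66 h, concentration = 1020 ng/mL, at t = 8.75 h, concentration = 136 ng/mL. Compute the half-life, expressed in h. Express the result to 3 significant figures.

2.10 h

k = ln(C₁/C₂) / (t₂ − t₁) = ln(1020/136) / (8.75 − 2.66)
  = 2.015 / 6.090 = 0.3309 h⁻¹
t½ = ln2 / k = 0.693147 / 0.3309 = 2.095 h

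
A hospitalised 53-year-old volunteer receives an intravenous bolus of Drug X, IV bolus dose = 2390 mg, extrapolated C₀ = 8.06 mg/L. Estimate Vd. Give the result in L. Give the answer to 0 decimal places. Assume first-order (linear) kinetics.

Vd = Dose / C₀ = 2390 / 8.06 = 296.5 L

297 L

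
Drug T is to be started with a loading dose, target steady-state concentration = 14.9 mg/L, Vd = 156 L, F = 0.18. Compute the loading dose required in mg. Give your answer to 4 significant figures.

12910 mg

LD = Css × Vd / F = 14.9 × 156 / 0.18 = 12910 mg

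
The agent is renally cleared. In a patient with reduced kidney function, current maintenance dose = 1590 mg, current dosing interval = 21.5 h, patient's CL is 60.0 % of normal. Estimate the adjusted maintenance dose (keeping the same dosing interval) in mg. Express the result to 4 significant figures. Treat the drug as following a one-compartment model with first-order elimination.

954.0 mg

To keep the same average steady-state level, dosing rate must scale with clearance.
CL ratio = 60.0 / 100 = 0.6000
New dose (same interval) = 1590 × 0.6000 = 954.0 mg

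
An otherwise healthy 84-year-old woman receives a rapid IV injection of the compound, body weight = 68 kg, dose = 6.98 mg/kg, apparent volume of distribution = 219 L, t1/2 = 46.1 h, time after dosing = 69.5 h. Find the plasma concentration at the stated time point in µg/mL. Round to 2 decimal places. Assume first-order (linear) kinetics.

0.76 µg/mL

Total dose = 6.98 × 68 = 474.6 mg
C₀ = Dose / Vd = 474.6 / 219 = 2.167 mg/L
k = ln2 / t½ = 0.693147 / 46.1 = 0.01504 h⁻¹
C = C₀ · e^(−k·t) = 2.167 × e^(−0.01504 × 69.5)
  = 2.167 × 0.3516 = 0.7619 mg/L
(0.7619 mg/L = 0.7619 µg/mL)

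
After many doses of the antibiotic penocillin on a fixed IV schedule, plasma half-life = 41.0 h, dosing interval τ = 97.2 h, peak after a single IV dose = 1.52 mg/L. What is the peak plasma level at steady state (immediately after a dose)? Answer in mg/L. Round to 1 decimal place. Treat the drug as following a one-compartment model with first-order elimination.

1.9 mg/L

k = ln2 / t½ = 0.693147 / 41.0 = 0.01691 h⁻¹
e^(−kτ) = e^(−0.01691 × 97.2) = 0.1933
Accumulation ratio R = 1 / (1 − e^(−kτ)) = 1 / (1 − 0.1933) = 1.240
Steady-state peak = C₀ × R = 1.52 × 1.240 = 1.885 mg/L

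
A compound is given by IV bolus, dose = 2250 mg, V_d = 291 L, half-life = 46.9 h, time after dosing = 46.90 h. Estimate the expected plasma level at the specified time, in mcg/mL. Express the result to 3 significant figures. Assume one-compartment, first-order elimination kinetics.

C₀ = Dose / Vd = 2250 / 291 = 7.732 mg/L
k = ln2 / t½ = 0.693147 / 46.9 = 0.01478 h⁻¹
t / t½ = 46.90 / 46.9 = 1 half-lives
C = C₀ × (1/2)^1 = 7.732 × 0.5000 = 3.866 mg/L
(3.866 mg/L = 3.866 mcg/mL)

3.87 mcg/mL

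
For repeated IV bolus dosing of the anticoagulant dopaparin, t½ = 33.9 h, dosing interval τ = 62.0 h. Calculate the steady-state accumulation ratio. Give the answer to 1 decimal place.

1.4

k = ln2 / t½ = 0.693147 / 33.9 = 0.02045 h⁻¹
e^(−kτ) = e^(−0.02045 × 62.0) = 0.2814
Accumulation ratio R = 1 / (1 − e^(−kτ)) = 1 / (1 − 0.2814) = 1.392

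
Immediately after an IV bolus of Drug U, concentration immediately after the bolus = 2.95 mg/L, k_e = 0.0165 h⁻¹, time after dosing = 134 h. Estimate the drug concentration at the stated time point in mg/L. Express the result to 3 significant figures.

0.323 mg/L

C = C₀ · e^(−k·t) = 2.950 × e^(−0.01650 × 134)
  = 2.950 × 0.1096 = 0.3233 mg/L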